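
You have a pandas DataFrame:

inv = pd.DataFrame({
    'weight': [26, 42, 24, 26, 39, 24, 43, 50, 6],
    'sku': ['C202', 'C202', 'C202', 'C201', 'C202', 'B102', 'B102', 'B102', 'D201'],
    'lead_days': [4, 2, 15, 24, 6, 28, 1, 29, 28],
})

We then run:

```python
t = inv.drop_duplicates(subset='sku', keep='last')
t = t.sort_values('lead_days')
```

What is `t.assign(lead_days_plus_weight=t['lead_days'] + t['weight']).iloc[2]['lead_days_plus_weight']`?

drop duplicate sku (keep=last):
   weight   sku  lead_days
3      26  C201         24
4      39  C202          6
7      50  B102         29
8       6  D201         28
sort by lead_days:
   weight   sku  lead_days
4      39  C202          6
3      26  C201         24
8       6  D201         28
7      50  B102         29
add column lead_days_plus_weight = t['lead_days'] + t['weight']:
   weight   sku  lead_days  lead_days_plus_weight
4      39  C202          6                     45
3      26  C201         24                     50
8       6  D201         28                     34
7      50  B102         29                     79
value at position 2, column 'lead_days_plus_weight' → 34

34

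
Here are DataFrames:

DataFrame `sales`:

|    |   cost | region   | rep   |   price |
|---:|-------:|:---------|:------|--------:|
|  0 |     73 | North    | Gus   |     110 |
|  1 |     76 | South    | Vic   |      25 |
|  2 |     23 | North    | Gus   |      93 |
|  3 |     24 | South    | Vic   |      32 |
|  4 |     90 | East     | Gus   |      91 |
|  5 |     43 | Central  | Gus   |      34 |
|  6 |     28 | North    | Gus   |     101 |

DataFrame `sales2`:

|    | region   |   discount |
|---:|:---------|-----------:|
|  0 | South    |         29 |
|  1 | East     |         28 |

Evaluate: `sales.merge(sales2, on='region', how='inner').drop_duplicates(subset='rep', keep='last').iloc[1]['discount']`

merge on 'region' (how='inner') → 3 rows:
   cost region  rep  price  discount
0    76  South  Vic     25        29
1    24  South  Vic     32        29
2    90   East  Gus     91        28
drop duplicate rep (keep=last):
   cost region  rep  price  discount
1    24  South  Vic     32        29
2    90   East  Gus     91        28
So iloc[1]['discount'] = 28.

28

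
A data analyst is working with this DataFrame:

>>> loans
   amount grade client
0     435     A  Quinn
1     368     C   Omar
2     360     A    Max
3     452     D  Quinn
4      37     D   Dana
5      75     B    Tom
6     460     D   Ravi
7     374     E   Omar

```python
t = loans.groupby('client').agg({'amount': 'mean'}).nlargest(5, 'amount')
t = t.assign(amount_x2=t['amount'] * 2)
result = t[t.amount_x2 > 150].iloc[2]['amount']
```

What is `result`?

group by client, mean of amount:
        amount
client        
Dana      37.0
Max      360.0
Omar     371.0
Quinn    443.5
Ravi     460.0
Tom       75.0
take 5 rows with largest amount:
        amount
client        
Ravi     460.0
Quinn    443.5
Omar     371.0
Max      360.0
Tom       75.0
add column amount_x2 = t['amount'] * 2:
        amount  amount_x2
client                   
Ravi     460.0      920.0
Quinn    443.5      887.0
Omar     371.0      742.0
Max      360.0      720.0
Tom       75.0      150.0
filter rows where amount_x2 > 150:
        amount  amount_x2
client                   
Ravi     460.0      920.0
Quinn    443.5      887.0
Omar     371.0      742.0
Max      360.0      720.0
So iloc[2]['amount'] = 371.0.

371.0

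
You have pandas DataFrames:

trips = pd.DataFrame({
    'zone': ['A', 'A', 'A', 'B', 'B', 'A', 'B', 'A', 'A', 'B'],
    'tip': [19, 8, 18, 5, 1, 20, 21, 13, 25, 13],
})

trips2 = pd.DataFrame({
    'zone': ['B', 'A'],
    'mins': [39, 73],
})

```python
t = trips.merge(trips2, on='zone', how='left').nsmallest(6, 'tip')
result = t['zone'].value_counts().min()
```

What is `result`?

merge on 'zone' (how='left') → 10 rows:
  zone  tip  mins
0    A   19    73
1    A    8    73
2    A   18    73
3    B    5    39
4    B    1    39
5    A   20    73
6    B   21    39
7    A   13    73
8    A   25    73
9    B   13    39
take 6 rows with smallest tip:
  zone  tip  mins
4    B    1    39
3    B    5    39
1    A    8    73
7    A   13    73
9    B   13    39
2    A   18    73
value_counts of zone:
zone
B    3
A    3
Name: count, dtype: int64

3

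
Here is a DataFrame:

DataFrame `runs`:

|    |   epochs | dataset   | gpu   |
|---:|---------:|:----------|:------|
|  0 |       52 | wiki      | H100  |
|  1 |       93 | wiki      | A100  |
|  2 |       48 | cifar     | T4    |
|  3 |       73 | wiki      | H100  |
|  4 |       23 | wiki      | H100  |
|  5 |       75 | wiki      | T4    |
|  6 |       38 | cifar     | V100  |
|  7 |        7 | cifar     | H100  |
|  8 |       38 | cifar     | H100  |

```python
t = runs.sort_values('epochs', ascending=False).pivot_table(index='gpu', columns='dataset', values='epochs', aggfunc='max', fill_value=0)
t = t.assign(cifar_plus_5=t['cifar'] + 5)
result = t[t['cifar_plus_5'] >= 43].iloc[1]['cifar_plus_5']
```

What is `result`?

sort by epochs descending:
   epochs dataset   gpu
1      93    wiki  A100
5      75    wiki    T4
3      73    wiki  H100
0      52    wiki  H100
2      48   cifar    T4
6      38   cifar  V100
8      38   cifar  H100
4      23    wiki  H100
7       7   cifar  H100
pivot: rows=gpu, cols=dataset, max(epochs):
dataset  cifar  wiki
gpu                 
A100         0    93
H100        38    73
T4          48    75
V100        38     0
add column cifar_plus_5 = t['cifar'] + 5:
dataset  cifar  wiki  cifar_plus_5
gpu                               
A100         0    93             5
H100        38    73            43
T4          48    75            53
V100        38     0            43
filter rows where cifar_plus_5 >= 43:
dataset  cifar  wiki  cifar_plus_5
gpu                               
H100        38    73            43
T4          48    75            53
V100        38     0            43
Reading off the value at position 1, column 'cifar_plus_5', we get 53.

53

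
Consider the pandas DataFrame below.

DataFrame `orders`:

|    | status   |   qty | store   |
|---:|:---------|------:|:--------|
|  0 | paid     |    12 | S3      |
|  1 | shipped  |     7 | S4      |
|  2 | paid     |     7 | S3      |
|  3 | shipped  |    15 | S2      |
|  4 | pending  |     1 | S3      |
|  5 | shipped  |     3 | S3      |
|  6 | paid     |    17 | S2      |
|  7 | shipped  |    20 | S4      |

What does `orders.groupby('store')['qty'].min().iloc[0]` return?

group by store, min of qty:
store
S2    15
S3     1
S4     7
Name: qty, dtype: int64
Taking the value at position 0 gives 15.

15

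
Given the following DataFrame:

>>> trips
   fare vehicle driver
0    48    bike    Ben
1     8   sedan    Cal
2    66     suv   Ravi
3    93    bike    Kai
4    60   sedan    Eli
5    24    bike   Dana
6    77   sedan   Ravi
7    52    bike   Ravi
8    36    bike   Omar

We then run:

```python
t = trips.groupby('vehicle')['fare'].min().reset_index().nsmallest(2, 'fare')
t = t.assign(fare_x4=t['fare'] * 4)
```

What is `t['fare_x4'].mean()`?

64.0

group by vehicle, min of fare:
vehicle
bike     24
sedan     8
suv      66
Name: fare, dtype: int64
reset_index():
  vehicle  fare
0    bike    24
1   sedan     8
2     suv    66
take 2 rows with smallest fare:
  vehicle  fare
1   sedan     8
0    bike    24
add column fare_x4 = t['fare'] * 4:
  vehicle  fare  fare_x4
1   sedan     8       32
0    bike    24       96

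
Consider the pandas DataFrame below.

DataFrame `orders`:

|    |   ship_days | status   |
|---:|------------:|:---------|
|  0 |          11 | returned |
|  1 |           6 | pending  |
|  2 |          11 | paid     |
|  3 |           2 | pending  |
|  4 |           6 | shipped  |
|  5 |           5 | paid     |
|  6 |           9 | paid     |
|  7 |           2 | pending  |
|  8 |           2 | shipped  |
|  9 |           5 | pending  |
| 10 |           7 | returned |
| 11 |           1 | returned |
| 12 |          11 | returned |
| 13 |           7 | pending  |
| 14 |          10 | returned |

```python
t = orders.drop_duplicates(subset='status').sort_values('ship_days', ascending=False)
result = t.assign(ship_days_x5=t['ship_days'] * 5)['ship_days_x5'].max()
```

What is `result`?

drop duplicate status (keep=first):
   ship_days    status
0         11  returned
1          6   pending
2         11      paid
4          6   shipped
sort by ship_days descending:
   ship_days    status
0         11  returned
2         11      paid
1          6   pending
4          6   shipped
add column ship_days_x5 = t['ship_days'] * 5:
   ship_days    status  ship_days_x5
0         11  returned            55
2         11      paid            55
1          6   pending            30
4          6   shipped            30
So max() = 55.

55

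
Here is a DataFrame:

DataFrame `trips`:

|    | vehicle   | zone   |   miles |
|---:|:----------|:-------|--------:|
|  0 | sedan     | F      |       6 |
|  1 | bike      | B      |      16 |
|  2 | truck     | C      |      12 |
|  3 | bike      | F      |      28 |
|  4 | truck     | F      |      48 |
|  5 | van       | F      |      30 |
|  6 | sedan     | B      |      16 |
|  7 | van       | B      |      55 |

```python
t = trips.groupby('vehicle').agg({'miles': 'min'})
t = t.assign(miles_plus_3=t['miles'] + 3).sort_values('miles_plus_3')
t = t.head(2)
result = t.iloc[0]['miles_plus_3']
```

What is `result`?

9

group by vehicle, min of miles:
         miles
vehicle       
bike        16
sedan        6
truck       12
van         30
add column miles_plus_3 = t['miles'] + 3:
         miles  miles_plus_3
vehicle                     
bike        16            19
sedan        6             9
truck       12            15
van         30            33
sort by miles_plus_3:
         miles  miles_plus_3
vehicle                     
sedan        6             9
truck       12            15
bike        16            19
van         30            33
take first 2 rows:
         miles  miles_plus_3
vehicle                     
sedan        6             9
truck       12            15
Then the value at position 0, column 'miles_plus_3': 9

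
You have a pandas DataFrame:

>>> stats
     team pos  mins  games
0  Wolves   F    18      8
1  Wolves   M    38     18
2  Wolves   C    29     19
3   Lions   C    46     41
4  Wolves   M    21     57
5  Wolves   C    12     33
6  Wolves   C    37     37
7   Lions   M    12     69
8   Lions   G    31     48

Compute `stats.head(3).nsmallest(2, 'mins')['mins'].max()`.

29

take first 3 rows:
     team pos  mins  games
0  Wolves   F    18      8
1  Wolves   M    38     18
2  Wolves   C    29     19
take 2 rows with smallest mins:
     team pos  mins  games
0  Wolves   F    18      8
2  Wolves   C    29     19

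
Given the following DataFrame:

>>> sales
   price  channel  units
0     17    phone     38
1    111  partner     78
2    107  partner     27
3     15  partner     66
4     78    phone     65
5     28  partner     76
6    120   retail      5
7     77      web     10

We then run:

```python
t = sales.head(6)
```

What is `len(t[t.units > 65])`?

take first 6 rows:
   price  channel  units
0     17    phone     38
1    111  partner     78
2    107  partner     27
3     15  partner     66
4     78    phone     65
5     28  partner     76
filter rows where units > 65:
   price  channel  units
1    111  partner     78
3     15  partner     66
5     28  partner     76
Reading off the number of rows, we get 3.

3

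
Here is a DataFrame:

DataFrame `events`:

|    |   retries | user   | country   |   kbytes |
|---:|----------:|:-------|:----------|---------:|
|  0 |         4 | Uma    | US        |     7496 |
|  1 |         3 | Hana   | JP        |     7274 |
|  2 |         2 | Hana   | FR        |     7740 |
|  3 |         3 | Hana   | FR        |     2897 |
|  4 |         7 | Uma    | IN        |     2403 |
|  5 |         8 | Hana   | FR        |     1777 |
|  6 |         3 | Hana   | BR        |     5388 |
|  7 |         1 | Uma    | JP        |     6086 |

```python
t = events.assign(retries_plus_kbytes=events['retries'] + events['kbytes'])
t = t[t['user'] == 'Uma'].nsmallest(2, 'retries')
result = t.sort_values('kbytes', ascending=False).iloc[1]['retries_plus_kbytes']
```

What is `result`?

add column retries_plus_kbytes = events['retries'] + events['kbytes']:
   retries  user country  kbytes  retries_plus_kbytes
0        4   Uma      US    7496                 7500
1        3  Hana      JP    7274                 7277
2        2  Hana      FR    7740                 7742
3        3  Hana      FR    2897                 2900
4        7   Uma      IN    2403                 2410
5        8  Hana      FR    1777                 1785
6        3  Hana      BR    5388                 5391
7        1   Uma      JP    6086                 6087
filter rows where user == 'Uma':
   retries user country  kbytes  retries_plus_kbytes
0        4  Uma      US    7496                 7500
4        7  Uma      IN    2403                 2410
7        1  Uma      JP    6086                 6087
take 2 rows with smallest retries:
   retries user country  kbytes  retries_plus_kbytes
7        1  Uma      JP    6086                 6087
0        4  Uma      US    7496                 7500
sort by kbytes descending:
   retries user country  kbytes  retries_plus_kbytes
0        4  Uma      US    7496                 7500
7        1  Uma      JP    6086                 6087

6087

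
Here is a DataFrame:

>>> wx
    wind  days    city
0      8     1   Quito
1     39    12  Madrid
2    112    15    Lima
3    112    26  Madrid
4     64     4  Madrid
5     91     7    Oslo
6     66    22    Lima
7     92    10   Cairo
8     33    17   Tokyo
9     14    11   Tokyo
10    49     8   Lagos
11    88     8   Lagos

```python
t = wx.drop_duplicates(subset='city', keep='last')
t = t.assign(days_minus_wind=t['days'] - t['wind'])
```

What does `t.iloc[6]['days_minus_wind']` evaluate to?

-80

drop duplicate city (keep=last):
    wind  days    city
0      8     1   Quito
4     64     4  Madrid
5     91     7    Oslo
6     66    22    Lima
7     92    10   Cairo
9     14    11   Tokyo
11    88     8   Lagos
add column days_minus_wind = t['days'] - t['wind']:
    wind  days    city  days_minus_wind
0      8     1   Quito               -7
4     64     4  Madrid              -60
5     91     7    Oslo              -84
6     66    22    Lima              -44
7     92    10   Cairo              -82
9     14    11   Tokyo               -3
11    88     8   Lagos              -80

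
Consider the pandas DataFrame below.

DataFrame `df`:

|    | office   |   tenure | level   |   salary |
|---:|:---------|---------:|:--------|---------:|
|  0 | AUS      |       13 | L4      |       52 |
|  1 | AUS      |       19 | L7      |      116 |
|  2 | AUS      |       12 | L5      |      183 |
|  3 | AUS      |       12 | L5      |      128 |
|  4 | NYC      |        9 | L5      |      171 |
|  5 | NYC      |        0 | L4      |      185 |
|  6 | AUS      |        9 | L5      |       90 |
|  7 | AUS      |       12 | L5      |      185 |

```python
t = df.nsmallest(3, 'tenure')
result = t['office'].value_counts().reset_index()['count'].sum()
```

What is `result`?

take 3 rows with smallest tenure:
  office  tenure level  salary
5    NYC       0    L4     185
4    NYC       9    L5     171
6    AUS       9    L5      90
value_counts of office:
office
NYC    2
AUS    1
Name: count, dtype: int64
reset_index():
  office  count
0    NYC      2
1    AUS      1
Hence 3.

3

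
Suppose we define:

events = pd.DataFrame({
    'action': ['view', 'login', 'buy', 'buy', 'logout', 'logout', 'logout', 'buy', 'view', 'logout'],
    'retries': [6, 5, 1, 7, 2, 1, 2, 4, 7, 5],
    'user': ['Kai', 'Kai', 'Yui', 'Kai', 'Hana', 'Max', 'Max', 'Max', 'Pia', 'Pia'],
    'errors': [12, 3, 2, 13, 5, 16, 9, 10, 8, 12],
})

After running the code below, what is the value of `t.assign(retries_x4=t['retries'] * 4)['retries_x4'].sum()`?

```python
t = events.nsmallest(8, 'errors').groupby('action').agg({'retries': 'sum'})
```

take 8 rows with smallest errors:
   action  retries  user  errors
2     buy        1   Yui       2
1   login        5   Kai       3
4  logout        2  Hana       5
8    view        7   Pia       8
6  logout        2   Max       9
7     buy        4   Max      10
0    view        6   Kai      12
9  logout        5   Pia      12
group by action, sum of retries:
        retries
action         
buy           5
login         5
logout        9
view         13
add column retries_x4 = t['retries'] * 4:
        retries  retries_x4
action                     
buy           5          20
login         5          20
logout        9          36
view         13          52
The sum of column 'retries_x4' is 128.

128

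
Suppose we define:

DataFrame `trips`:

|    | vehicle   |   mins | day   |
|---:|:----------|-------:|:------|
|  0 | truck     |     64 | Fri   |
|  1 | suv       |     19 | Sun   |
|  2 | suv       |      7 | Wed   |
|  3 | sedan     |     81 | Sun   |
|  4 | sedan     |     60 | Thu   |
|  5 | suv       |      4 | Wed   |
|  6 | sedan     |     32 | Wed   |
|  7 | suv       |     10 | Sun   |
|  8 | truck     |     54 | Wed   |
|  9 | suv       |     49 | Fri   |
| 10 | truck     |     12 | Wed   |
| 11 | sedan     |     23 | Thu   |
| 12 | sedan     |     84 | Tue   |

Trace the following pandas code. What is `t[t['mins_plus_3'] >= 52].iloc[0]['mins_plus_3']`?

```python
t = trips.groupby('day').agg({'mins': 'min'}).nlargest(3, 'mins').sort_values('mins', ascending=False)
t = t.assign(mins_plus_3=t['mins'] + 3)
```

87

group by day, min of mins:
     mins
day      
Fri    49
Sun    10
Thu    23
Tue    84
Wed     4
take 3 rows with largest mins:
     mins
day      
Tue    84
Fri    49
Thu    23
sort by mins descending:
     mins
day      
Tue    84
Fri    49
Thu    23
add column mins_plus_3 = t['mins'] + 3:
     mins  mins_plus_3
day                   
Tue    84           87
Fri    49           52
Thu    23           26
filter rows where mins_plus_3 >= 52:
     mins  mins_plus_3
day                   
Tue    84           87
Fri    49           52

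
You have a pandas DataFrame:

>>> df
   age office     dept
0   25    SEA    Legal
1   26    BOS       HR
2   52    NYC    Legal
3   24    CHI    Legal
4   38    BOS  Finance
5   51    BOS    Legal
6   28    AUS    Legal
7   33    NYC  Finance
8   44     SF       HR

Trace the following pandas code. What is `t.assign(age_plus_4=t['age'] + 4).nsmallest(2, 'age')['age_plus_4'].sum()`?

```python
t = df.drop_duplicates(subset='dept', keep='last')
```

69

drop duplicate dept (keep=last):
   age office     dept
6   28    AUS    Legal
7   33    NYC  Finance
8   44     SF       HR
add column age_plus_4 = t['age'] + 4:
   age office     dept  age_plus_4
6   28    AUS    Legal          32
7   33    NYC  Finance          37
8   44     SF       HR          48
take 2 rows with smallest age:
   age office     dept  age_plus_4
6   28    AUS    Legal          32
7   33    NYC  Finance          37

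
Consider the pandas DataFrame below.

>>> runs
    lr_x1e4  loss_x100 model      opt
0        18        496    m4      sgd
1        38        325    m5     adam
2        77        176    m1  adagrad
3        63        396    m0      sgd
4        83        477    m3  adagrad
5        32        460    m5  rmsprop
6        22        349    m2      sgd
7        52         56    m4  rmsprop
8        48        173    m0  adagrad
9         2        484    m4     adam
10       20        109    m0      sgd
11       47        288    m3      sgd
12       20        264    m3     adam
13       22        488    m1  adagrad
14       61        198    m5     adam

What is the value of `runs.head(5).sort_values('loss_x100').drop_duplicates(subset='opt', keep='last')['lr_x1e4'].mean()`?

46.3333333333

take first 5 rows:
   lr_x1e4  loss_x100 model      opt
0       18        496    m4      sgd
1       38        325    m5     adam
2       77        176    m1  adagrad
3       63        396    m0      sgd
4       83        477    m3  adagrad
sort by loss_x100:
   lr_x1e4  loss_x100 model      opt
2       77        176    m1  adagrad
1       38        325    m5     adam
3       63        396    m0      sgd
4       83        477    m3  adagrad
0       18        496    m4      sgd
drop duplicate opt (keep=last):
   lr_x1e4  loss_x100 model      opt
1       38        325    m5     adam
4       83        477    m3  adagrad
0       18        496    m4      sgd
mean of column 'lr_x1e4' → 46.3333333333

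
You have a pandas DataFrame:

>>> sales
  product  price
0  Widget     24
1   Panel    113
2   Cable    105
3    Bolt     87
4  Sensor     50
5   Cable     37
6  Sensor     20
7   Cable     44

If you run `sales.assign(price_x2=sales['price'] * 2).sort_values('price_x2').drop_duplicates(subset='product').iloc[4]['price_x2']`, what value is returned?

add column price_x2 = sales['price'] * 2:
  product  price  price_x2
0  Widget     24        48
1   Panel    113       226
2   Cable    105       210
3    Bolt     87       174
4  Sensor     50       100
5   Cable     37        74
6  Sensor     20        40
7   Cable     44        88
sort by price_x2:
  product  price  price_x2
6  Sensor     20        40
0  Widget     24        48
5   Cable     37        74
7   Cable     44        88
4  Sensor     50       100
3    Bolt     87       174
2   Cable    105       210
1   Panel    113       226
drop duplicate product (keep=first):
  product  price  price_x2
6  Sensor     20        40
0  Widget     24        48
5   Cable     37        74
3    Bolt     87       174
1   Panel    113       226
So iloc[4]['price_x2'] = 226.

226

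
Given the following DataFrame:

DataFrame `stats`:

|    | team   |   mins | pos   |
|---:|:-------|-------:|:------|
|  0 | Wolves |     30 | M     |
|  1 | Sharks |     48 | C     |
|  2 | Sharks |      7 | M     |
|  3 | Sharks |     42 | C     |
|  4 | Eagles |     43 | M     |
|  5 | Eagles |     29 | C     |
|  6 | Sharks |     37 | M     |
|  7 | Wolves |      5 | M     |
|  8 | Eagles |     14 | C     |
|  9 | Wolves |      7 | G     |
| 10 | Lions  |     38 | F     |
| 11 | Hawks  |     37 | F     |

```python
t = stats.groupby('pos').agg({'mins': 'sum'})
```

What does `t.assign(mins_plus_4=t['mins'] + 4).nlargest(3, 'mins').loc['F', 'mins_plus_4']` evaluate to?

79

group by pos, sum of mins:
     mins
pos      
C     133
F      75
G       7
M     122
add column mins_plus_4 = t['mins'] + 4:
     mins  mins_plus_4
pos                   
C     133          137
F      75           79
G       7           11
M     122          126
take 3 rows with largest mins:
     mins  mins_plus_4
pos                   
C     133          137
M     122          126
F      75           79
So loc['F', 'mins_plus_4'] = 79.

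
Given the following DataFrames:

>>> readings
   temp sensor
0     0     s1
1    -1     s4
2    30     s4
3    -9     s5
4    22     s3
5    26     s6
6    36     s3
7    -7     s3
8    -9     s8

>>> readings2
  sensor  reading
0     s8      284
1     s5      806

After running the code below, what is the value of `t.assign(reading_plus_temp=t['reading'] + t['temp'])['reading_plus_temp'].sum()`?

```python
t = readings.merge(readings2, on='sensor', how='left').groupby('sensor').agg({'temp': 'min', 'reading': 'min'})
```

merge on 'sensor' (how='left') → 9 rows:
   temp sensor  reading
0     0     s1      NaN
1    -1     s4      NaN
2    30     s4      NaN
3    -9     s5    806.0
4    22     s3      NaN
5    26     s6      NaN
6    36     s3      NaN
7    -7     s3      NaN
8    -9     s8    284.0
group by sensor: min(temp), min(reading):
        temp  reading
sensor               
s1         0      NaN
s3        -7      NaN
s4        -1      NaN
s5        -9    806.0
s6        26      NaN
s8        -9    284.0
add column reading_plus_temp = t['reading'] + t['temp']:
        temp  reading  reading_plus_temp
sensor                                  
s1         0      NaN                NaN
s3        -7      NaN                NaN
s4        -1      NaN                NaN
s5        -9    806.0              797.0
s6        26      NaN                NaN
s8        -9    284.0              275.0

1072.0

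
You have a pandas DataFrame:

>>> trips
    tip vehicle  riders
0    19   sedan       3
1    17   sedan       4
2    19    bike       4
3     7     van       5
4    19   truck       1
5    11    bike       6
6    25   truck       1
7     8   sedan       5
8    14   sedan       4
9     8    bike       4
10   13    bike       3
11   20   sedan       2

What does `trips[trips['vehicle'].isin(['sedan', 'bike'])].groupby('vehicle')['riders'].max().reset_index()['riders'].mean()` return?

5.5

filter rows where vehicle in ['sedan', 'bike']:
    tip vehicle  riders
0    19   sedan       3
1    17   sedan       4
2    19    bike       4
5    11    bike       6
7     8   sedan       5
8    14   sedan       4
9     8    bike       4
10   13    bike       3
11   20   sedan       2
group by vehicle, max of riders:
vehicle
bike     6
sedan    5
Name: riders, dtype: int64
reset_index():
  vehicle  riders
0    bike       6
1   sedan       5
So mean() = 5.5.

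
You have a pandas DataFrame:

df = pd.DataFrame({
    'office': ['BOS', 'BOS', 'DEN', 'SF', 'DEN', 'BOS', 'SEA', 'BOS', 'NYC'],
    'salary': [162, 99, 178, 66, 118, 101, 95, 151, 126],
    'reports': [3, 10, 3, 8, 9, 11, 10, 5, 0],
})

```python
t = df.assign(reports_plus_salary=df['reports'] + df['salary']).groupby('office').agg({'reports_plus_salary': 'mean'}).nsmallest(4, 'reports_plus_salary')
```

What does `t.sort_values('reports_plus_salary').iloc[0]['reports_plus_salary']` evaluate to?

add column reports_plus_salary = df['reports'] + df['salary']:
  office  salary  reports  reports_plus_salary
0    BOS     162        3                  165
1    BOS      99       10                  109
2    DEN     178        3                  181
3     SF      66        8                   74
4    DEN     118        9                  127
5    BOS     101       11                  112
6    SEA      95       10                  105
7    BOS     151        5                  156
8    NYC     126        0                  126
group by office, mean of reports_plus_salary:
        reports_plus_salary
office                     
BOS                   135.5
DEN                   154.0
NYC                   126.0
SEA                   105.0
SF                     74.0
take 4 rows with smallest reports_plus_salary:
        reports_plus_salary
office                     
SF                     74.0
SEA                   105.0
NYC                   126.0
BOS                   135.5
sort by reports_plus_salary:
        reports_plus_salary
office                     
SF                     74.0
SEA                   105.0
NYC                   126.0
BOS                   135.5
The value at position 0, column 'reports_plus_salary' is 74.0.

74.0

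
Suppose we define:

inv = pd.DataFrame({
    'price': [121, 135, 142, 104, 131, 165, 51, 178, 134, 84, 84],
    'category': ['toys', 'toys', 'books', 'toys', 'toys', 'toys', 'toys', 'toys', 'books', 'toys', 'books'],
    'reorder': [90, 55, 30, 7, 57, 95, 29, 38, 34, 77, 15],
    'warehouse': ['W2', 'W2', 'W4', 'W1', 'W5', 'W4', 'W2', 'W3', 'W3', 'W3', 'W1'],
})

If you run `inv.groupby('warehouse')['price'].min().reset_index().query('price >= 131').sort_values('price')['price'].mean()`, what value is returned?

136.5

group by warehouse, min of price:
warehouse
W1     84
W2     51
W3     84
W4    142
W5    131
Name: price, dtype: int64
reset_index():
  warehouse  price
0        W1     84
1        W2     51
2        W3     84
3        W4    142
4        W5    131
filter rows where price >= 131:
  warehouse  price
3        W4    142
4        W5    131
sort by price:
  warehouse  price
4        W5    131
3        W4    142
Finally, mean of column 'price' = 136.5.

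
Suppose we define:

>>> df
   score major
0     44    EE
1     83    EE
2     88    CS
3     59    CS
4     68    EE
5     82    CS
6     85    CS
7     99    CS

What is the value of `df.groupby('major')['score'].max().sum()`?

group by major, max of score:
major
CS    99
EE    83
Name: score, dtype: int64
sum of the resulting series → 182

182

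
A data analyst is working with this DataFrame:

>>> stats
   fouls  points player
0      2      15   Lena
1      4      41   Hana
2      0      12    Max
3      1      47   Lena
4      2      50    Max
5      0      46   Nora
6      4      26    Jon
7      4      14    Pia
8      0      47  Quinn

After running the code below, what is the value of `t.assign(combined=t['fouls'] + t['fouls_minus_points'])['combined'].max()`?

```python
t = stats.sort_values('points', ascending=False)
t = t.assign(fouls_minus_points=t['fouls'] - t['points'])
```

-6

sort by points descending:
   fouls  points player
4      2      50    Max
3      1      47   Lena
8      0      47  Quinn
5      0      46   Nora
1      4      41   Hana
6      4      26    Jon
0      2      15   Lena
7      4      14    Pia
2      0      12    Max
add column fouls_minus_points = t['fouls'] - t['points']:
   fouls  points player  fouls_minus_points
4      2      50    Max                 -48
3      1      47   Lena                 -46
8      0      47  Quinn                 -47
5      0      46   Nora                 -46
1      4      41   Hana                 -37
6      4      26    Jon                 -22
0      2      15   Lena                 -13
7      4      14    Pia                 -10
2      0      12    Max                 -12
add column combined = t['fouls'] + t['fouls_minus_points']:
   fouls  points player  fouls_minus_points  combined
4      2      50    Max                 -48       -46
3      1      47   Lena                 -46       -45
8      0      47  Quinn                 -47       -47
5      0      46   Nora                 -46       -46
1      4      41   Hana                 -37       -33
6      4      26    Jon                 -22       -18
0      2      15   Lena                 -13       -11
7      4      14    Pia                 -10        -6
2      0      12    Max                 -12       -12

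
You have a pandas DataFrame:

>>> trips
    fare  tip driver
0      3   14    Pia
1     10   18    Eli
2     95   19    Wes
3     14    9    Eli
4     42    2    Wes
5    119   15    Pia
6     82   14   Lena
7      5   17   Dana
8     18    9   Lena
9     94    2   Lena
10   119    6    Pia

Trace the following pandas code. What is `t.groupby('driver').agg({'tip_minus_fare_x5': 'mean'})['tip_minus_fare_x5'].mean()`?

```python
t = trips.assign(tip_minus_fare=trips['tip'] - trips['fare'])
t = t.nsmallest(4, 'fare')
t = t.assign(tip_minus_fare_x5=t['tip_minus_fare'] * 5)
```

add column tip_minus_fare = trips['tip'] - trips['fare']:
    fare  tip driver  tip_minus_fare
0      3   14    Pia              11
1     10   18    Eli               8
2     95   19    Wes             -76
3     14    9    Eli              -5
4     42    2    Wes             -40
5    119   15    Pia            -104
6     82   14   Lena             -68
7      5   17   Dana              12
8     18    9   Lena              -9
9     94    2   Lena             -92
10   119    6    Pia            -113
take 4 rows with smallest fare:
   fare  tip driver  tip_minus_fare
0     3   14    Pia              11
7     5   17   Dana              12
1    10   18    Eli               8
3    14    9    Eli              -5
add column tip_minus_fare_x5 = t['tip_minus_fare'] * 5:
   fare  tip driver  tip_minus_fare  tip_minus_fare_x5
0     3   14    Pia              11                 55
7     5   17   Dana              12                 60
1    10   18    Eli               8                 40
3    14    9    Eli              -5                -25
group by driver, mean of tip_minus_fare_x5:
        tip_minus_fare_x5
driver                   
Dana                 60.0
Eli                   7.5
Pia                  55.0
Hence 40.8333333333.

40.8333333333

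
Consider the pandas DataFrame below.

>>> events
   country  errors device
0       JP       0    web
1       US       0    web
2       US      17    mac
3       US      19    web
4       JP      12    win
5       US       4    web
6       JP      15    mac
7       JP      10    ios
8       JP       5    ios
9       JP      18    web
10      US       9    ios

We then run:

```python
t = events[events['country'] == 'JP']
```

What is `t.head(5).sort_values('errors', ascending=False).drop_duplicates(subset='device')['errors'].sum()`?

37

filter rows where country == 'JP':
  country  errors device
0      JP       0    web
4      JP      12    win
6      JP      15    mac
7      JP      10    ios
8      JP       5    ios
9      JP      18    web
take first 5 rows:
  country  errors device
0      JP       0    web
4      JP      12    win
6      JP      15    mac
7      JP      10    ios
8      JP       5    ios
sort by errors descending:
  country  errors device
6      JP      15    mac
4      JP      12    win
7      JP      10    ios
8      JP       5    ios
0      JP       0    web
drop duplicate device (keep=first):
  country  errors device
6      JP      15    mac
4      JP      12    win
7      JP      10    ios
0      JP       0    web
Then the sum of column 'errors': 37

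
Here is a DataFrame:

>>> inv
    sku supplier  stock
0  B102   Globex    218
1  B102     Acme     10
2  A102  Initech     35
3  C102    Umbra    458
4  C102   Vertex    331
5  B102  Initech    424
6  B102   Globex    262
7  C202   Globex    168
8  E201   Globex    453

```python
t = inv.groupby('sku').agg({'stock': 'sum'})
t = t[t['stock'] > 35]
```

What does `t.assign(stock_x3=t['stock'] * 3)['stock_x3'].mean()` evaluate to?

group by sku, sum of stock:
      stock
sku        
A102     35
B102    914
C102    789
C202    168
E201    453
filter rows where stock > 35:
      stock
sku        
B102    914
C102    789
C202    168
E201    453
add column stock_x3 = t['stock'] * 3:
      stock  stock_x3
sku                  
B102    914      2742
C102    789      2367
C202    168       504
E201    453      1359

1743.0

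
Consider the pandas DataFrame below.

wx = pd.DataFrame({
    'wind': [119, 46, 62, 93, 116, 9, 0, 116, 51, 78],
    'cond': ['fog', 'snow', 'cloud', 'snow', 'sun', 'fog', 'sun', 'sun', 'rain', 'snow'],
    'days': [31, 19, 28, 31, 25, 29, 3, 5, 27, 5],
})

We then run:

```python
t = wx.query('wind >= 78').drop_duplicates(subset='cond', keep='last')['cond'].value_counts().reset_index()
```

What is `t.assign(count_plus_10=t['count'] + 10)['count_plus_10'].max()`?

filter rows where wind >= 78:
   wind  cond  days
0   119   fog    31
3    93  snow    31
4   116   sun    25
7   116   sun     5
9    78  snow     5
drop duplicate cond (keep=last):
   wind  cond  days
0   119   fog    31
7   116   sun     5
9    78  snow     5
value_counts of cond:
cond
fog     1
sun     1
snow    1
Name: count, dtype: int64
reset_index():
   cond  count
0   fog      1
1   sun      1
2  snow      1
add column count_plus_10 = t['count'] + 10:
   cond  count  count_plus_10
0   fog      1             11
1   sun      1             11
2  snow      1             11

11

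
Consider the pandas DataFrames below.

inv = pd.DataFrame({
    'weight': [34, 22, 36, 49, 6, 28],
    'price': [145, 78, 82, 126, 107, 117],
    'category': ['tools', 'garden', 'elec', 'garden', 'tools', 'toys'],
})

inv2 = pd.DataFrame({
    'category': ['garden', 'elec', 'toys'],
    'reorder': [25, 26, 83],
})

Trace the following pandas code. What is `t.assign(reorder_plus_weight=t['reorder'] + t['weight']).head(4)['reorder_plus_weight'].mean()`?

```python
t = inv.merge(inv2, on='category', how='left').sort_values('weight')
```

merge on 'category' (how='left') → 6 rows:
   weight  price category  reorder
0      34    145    tools      NaN
1      22     78   garden     25.0
2      36     82     elec     26.0
3      49    126   garden     25.0
4       6    107    tools      NaN
5      28    117     toys     83.0
sort by weight:
   weight  price category  reorder
4       6    107    tools      NaN
1      22     78   garden     25.0
5      28    117     toys     83.0
0      34    145    tools      NaN
2      36     82     elec     26.0
3      49    126   garden     25.0
add column reorder_plus_weight = t['reorder'] + t['weight']:
   weight  price category  reorder  reorder_plus_weight
4       6    107    tools      NaN                  NaN
1      22     78   garden     25.0                 47.0
5      28    117     toys     83.0                111.0
0      34    145    tools      NaN                  NaN
2      36     82     elec     26.0                 62.0
3      49    126   garden     25.0                 74.0
take first 4 rows:
   weight  price category  reorder  reorder_plus_weight
4       6    107    tools      NaN                  NaN
1      22     78   garden     25.0                 47.0
5      28    117     toys     83.0                111.0
0      34    145    tools      NaN                  NaN
So mean() = 79.0.

79.0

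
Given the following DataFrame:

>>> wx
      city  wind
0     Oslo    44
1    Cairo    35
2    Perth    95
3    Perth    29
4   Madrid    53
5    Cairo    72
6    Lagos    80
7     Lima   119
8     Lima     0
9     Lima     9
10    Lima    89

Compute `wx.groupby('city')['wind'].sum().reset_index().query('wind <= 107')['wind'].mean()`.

71.0

group by city, sum of wind:
city
Cairo     107
Lagos      80
Lima      217
Madrid     53
Oslo       44
Perth     124
Name: wind, dtype: int64
reset_index():
     city  wind
0   Cairo   107
1   Lagos    80
2    Lima   217
3  Madrid    53
4    Oslo    44
5   Perth   124
filter rows where wind <= 107:
     city  wind
0   Cairo   107
1   Lagos    80
3  Madrid    53
4    Oslo    44
The mean of column 'wind' is 71.0.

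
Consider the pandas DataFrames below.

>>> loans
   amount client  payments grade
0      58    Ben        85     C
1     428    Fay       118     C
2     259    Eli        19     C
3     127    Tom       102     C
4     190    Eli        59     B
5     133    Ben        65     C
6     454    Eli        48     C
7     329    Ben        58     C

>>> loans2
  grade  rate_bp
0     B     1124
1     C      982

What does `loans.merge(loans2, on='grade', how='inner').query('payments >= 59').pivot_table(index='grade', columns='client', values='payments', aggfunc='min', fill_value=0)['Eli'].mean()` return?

29.5

merge on 'grade' (how='inner') → 8 rows:
   amount client  payments grade  rate_bp
0      58    Ben        85     C      982
1     428    Fay       118     C      982
2     259    Eli        19     C      982
3     127    Tom       102     C      982
4     190    Eli        59     B     1124
5     133    Ben        65     C      982
6     454    Eli        48     C      982
7     329    Ben        58     C      982
filter rows where payments >= 59:
   amount client  payments grade  rate_bp
0      58    Ben        85     C      982
1     428    Fay       118     C      982
3     127    Tom       102     C      982
4     190    Eli        59     B     1124
5     133    Ben        65     C      982
pivot: rows=grade, cols=client, min(payments):
client  Ben  Eli  Fay  Tom
grade                     
B         0   59    0    0
C        65    0  118  102
Hence 29.5.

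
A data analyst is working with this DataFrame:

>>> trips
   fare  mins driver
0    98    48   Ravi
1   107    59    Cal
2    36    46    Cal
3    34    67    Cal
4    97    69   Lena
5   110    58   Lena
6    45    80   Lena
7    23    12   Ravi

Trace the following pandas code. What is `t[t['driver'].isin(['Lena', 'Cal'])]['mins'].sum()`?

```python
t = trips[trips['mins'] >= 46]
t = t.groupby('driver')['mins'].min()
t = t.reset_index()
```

filter rows where mins >= 46:
   fare  mins driver
0    98    48   Ravi
1   107    59    Cal
2    36    46    Cal
3    34    67    Cal
4    97    69   Lena
5   110    58   Lena
6    45    80   Lena
group by driver, min of mins:
driver
Cal     46
Lena    58
Ravi    48
Name: mins, dtype: int64
reset_index():
  driver  mins
0    Cal    46
1   Lena    58
2   Ravi    48
filter rows where driver in ['Lena', 'Cal']:
  driver  mins
0    Cal    46
1   Lena    58
Taking the sum of column 'mins' gives 104.

104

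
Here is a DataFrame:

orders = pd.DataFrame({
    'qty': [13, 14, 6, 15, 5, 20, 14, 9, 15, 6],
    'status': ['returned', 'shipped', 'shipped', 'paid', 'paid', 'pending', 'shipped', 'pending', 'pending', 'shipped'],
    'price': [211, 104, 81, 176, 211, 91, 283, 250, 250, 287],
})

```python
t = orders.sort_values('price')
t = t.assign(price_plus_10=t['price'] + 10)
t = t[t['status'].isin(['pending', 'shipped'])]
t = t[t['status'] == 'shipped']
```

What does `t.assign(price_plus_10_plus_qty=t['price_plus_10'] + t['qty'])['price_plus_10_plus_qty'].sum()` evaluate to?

sort by price:
   qty    status  price
2    6   shipped     81
5   20   pending     91
1   14   shipped    104
3   15      paid    176
0   13  returned    211
4    5      paid    211
7    9   pending    250
8   15   pending    250
6   14   shipped    283
9    6   shipped    287
add column price_plus_10 = t['price'] + 10:
   qty    status  price  price_plus_10
2    6   shipped     81             91
5   20   pending     91            101
1   14   shipped    104            114
3   15      paid    176            186
0   13  returned    211            221
4    5      paid    211            221
7    9   pending    250            260
8   15   pending    250            260
6   14   shipped    283            293
9    6   shipped    287            297
filter rows where status in ['pending', 'shipped']:
   qty   status  price  price_plus_10
2    6  shipped     81             91
5   20  pending     91            101
1   14  shipped    104            114
7    9  pending    250            260
8   15  pending    250            260
6   14  shipped    283            293
9    6  shipped    287            297
filter rows where status == 'shipped':
   qty   status  price  price_plus_10
2    6  shipped     81             91
1   14  shipped    104            114
6   14  shipped    283            293
9    6  shipped    287            297
add column price_plus_10_plus_qty = t['price_plus_10'] + t['qty']:
   qty   status  price  price_plus_10  price_plus_10_plus_qty
2    6  shipped     81             91                      97
1   14  shipped    104            114                     128
6   14  shipped    283            293                     307
9    6  shipped    287            297                     303

835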